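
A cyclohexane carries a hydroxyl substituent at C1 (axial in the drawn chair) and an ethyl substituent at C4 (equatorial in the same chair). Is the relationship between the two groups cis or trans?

C1 and C4 have opposite parity, so their axial bonds point in opposite directions.
With opposite-parity carbons, two substituents on the same face are one axial and one equatorial; opposite faces give both axial or both equatorial.
Here the groups are axial/equatorial → same face → cis.

cis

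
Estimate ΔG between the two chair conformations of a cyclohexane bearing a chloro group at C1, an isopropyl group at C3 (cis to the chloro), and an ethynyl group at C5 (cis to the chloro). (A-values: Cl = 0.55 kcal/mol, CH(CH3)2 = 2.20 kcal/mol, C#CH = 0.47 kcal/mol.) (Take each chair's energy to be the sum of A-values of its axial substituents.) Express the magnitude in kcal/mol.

Chair I (chloro axial, isopropyl axial, ethynyl axial): E = 3.22 kcal/mol.
Chair II (chloro equatorial, isopropyl equatorial, ethynyl equatorial): E = 0.00 kcal/mol.
ΔE = 3.22 − 0.00 = 3.22 kcal/mol; chair II is more stable.

3.22 kcal/mol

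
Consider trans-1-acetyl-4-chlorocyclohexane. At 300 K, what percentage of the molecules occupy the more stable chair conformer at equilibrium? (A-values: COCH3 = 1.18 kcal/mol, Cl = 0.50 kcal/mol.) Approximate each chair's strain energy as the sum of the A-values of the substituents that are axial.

94.4%

C1 and C4 have opposite parity, so for the trans isomer the two substituents are e,e in one chair and a,a in the other.
Chair I (acetyl axial, chloro axial): E = 1.68 kcal/mol; chair II (acetyl equatorial, chloro equatorial): E = 0.00 kcal/mol.
ΔG = 1.68 kcal/mol between the two chairs.
K = exp(ΔG/RT) with R = 1.987×10⁻³ kcal mol⁻¹ K⁻¹ and T = 300 K gives K ≈ 16.7.
Fraction in the lower-energy chair = K/(K+1) = 94.4%.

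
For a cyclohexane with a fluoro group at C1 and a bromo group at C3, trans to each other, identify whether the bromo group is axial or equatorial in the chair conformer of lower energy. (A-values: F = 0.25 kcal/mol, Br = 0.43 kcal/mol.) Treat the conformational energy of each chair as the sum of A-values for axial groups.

equatorial

C1 and C3 have the same parity, so for the trans isomer the two substituents are one axial and one equatorial in each chair.
Chair I (fluoro axial, bromo equatorial): E = 0.25 kcal/mol.
Chair II (fluoro equatorial, bromo axial): E = 0.43 kcal/mol.
Chair I is the more stable (lower-energy) conformer, and in that chair the bromo group is equatorial.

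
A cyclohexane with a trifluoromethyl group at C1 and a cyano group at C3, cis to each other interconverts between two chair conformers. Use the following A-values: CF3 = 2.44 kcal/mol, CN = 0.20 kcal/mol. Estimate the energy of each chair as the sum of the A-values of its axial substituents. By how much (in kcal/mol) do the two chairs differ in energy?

C1 and C3 have the same parity, so for the cis isomer the two substituents are e,e in one chair and a,a in the other.
Chair I (trifluoromethyl axial, cyano axial): E = 2.64 kcal/mol.
Chair II (trifluoromethyl equatorial, cyano equatorial): E = 0.00 kcal/mol.
ΔE = 2.64 − 0.00 = 2.64 kcal/mol; chair II is more stable.

2.64 kcal/mol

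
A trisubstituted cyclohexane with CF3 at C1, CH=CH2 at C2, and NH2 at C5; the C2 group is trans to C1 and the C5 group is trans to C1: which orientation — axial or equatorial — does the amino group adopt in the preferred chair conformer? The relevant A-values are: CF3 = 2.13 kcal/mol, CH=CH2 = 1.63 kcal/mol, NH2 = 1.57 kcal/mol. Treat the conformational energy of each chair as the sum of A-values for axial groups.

axial

Chair I (trifluoromethyl axial, vinyl axial, amino equatorial): E = 3.76 kcal/mol.
Chair II (trifluoromethyl equatorial, vinyl equatorial, amino axial): E = 1.57 kcal/mol.
Chair II is the more stable (lower-energy) conformer, and in that chair the amino group is axial.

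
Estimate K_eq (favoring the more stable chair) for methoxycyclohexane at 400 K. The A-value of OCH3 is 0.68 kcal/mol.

One chair has the methoxy group axial (E = 0.68 kcal/mol) and the other has it equatorial (E = 0).
ΔG = 0.68 kcal/mol between the two chairs.
K = exp(ΔG/RT) with R = 1.987×10⁻³ kcal mol⁻¹ K⁻¹ and T = 400 K gives K ≈ 2.35.

K ≈ 2.35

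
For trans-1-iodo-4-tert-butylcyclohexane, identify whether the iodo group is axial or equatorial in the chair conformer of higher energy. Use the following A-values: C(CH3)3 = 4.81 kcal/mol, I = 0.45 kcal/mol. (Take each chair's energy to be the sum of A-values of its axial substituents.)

axial

C1 and C4 have opposite parity, so for the trans isomer the two substituents are e,e in one chair and a,a in the other.
Chair I (tert-butyl axial, iodo axial): E = 5.26 kcal/mol.
Chair II (tert-butyl equatorial, iodo equatorial): E = 0.00 kcal/mol.
Chair I is the less stable (higher-energy) conformer, and in that chair the iodo group is axial.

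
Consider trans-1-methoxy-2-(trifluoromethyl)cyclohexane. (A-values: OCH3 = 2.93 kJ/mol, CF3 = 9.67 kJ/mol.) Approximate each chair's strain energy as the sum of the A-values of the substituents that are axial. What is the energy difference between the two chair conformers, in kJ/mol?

C1 and C2 have opposite parity, so for the trans isomer the two substituents are e,e in one chair and a,a in the other.
Chair I (methoxy axial, trifluoromethyl axial): E = 12.60 kJ/mol.
Chair II (methoxy equatorial, trifluoromethyl equatorial): E = 0.00 kJ/mol.
ΔE = 12.60 − 0.00 = 12.60 kJ/mol; chair II is more stable.

12.60 kJ/mol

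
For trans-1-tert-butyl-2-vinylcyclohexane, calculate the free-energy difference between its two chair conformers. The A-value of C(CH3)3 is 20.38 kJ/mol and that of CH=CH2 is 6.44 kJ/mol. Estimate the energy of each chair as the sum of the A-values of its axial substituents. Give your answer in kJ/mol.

C1 and C2 have opposite parity, so for the trans isomer the two substituents are e,e in one chair and a,a in the other.
Chair I (tert-butyl axial, vinyl axial): E = 26.82 kJ/mol.
Chair II (tert-butyl equatorial, vinyl equatorial): E = 0.00 kJ/mol.
ΔE = 26.82 − 0.00 = 26.82 kJ/mol; chair II is more stable.

26.82 kJ/mol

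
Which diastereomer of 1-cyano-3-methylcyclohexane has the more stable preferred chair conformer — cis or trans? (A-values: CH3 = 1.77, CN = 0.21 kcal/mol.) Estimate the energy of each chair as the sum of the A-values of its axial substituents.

At 1,3 positions (parity same): cis → (e,e or a,a); trans → (a,e or e,a).
Best chair for cis: E = 0.00 kcal/mol; best chair for trans: E = 0.21 kcal/mol.
The cis isomer is lower by 0.21 kcal/mol.

cis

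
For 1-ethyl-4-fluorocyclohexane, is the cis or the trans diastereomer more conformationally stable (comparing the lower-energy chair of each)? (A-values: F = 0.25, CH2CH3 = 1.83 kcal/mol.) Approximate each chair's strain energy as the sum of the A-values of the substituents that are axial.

At 1,4 positions (parity opposite): cis → (a,e or e,a); trans → (e,e or a,a).
Best chair for cis: E = 0.25 kcal/mol; best chair for trans: E = 0.00 kcal/mol.
The trans isomer is lower by 0.25 kcal/mol.

trans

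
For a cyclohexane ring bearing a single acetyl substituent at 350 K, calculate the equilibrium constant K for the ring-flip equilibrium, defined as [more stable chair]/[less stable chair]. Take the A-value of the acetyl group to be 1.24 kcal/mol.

K ≈ 5.95

One chair has the acetyl group axial (E = 1.24 kcal/mol) and the other has it equatorial (E = 0).
ΔG = 1.24 kcal/mol between the two chairs.
K = exp(ΔG/RT) with R = 1.987×10⁻³ kcal mol⁻¹ K⁻¹ and T = 350 K gives K ≈ 5.95.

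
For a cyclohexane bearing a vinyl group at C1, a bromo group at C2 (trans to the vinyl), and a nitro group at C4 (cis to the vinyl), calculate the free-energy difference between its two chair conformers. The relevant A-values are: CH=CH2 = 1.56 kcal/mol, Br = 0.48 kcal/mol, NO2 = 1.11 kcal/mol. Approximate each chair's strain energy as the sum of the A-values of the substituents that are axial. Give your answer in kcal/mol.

Chair I (vinyl axial, bromo axial, nitro equatorial): E = 2.04 kcal/mol.
Chair II (vinyl equatorial, bromo equatorial, nitro axial): E = 1.11 kcal/mol.
ΔE = 2.04 − 1.11 = 0.93 kcal/mol; chair II is more stable.

0.93 kcal/mol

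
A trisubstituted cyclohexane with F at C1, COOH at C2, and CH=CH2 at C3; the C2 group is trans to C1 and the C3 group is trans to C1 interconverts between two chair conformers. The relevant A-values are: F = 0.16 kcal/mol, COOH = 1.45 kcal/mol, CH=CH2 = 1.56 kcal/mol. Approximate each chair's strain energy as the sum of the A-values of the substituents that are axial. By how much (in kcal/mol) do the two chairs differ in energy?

0.05 kcal/mol

Chair I (fluoro axial, carboxyl axial, vinyl equatorial): E = 1.61 kcal/mol.
Chair II (fluoro equatorial, carboxyl equatorial, vinyl axial): E = 1.56 kcal/mol.
ΔE = 1.61 − 1.56 = 0.05 kcal/mol; chair II is more stable.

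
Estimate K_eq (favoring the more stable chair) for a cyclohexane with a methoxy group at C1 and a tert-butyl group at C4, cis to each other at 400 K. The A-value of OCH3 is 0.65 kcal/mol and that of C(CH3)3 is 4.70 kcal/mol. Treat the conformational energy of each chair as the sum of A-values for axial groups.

K ≈ 163

C1 and C4 have opposite parity, so for the cis isomer the two substituents are one axial and one equatorial in each chair.
Chair I (methoxy axial, tert-butyl equatorial): E = 0.65 kcal/mol; chair II (methoxy equatorial, tert-butyl axial): E = 4.70 kcal/mol.
ΔG = 4.05 kcal/mol between the two chairs.
K = exp(ΔG/RT) with R = 1.987×10⁻³ kcal mol⁻¹ K⁻¹ and T = 400 K gives K ≈ 163.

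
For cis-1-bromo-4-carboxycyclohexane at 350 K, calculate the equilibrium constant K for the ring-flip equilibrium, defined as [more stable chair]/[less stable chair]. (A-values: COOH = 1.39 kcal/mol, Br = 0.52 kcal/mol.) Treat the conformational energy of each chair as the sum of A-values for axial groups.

C1 and C4 have opposite parity, so for the cis isomer the two substituents are one axial and one equatorial in each chair.
Chair I (carboxyl axial, bromo equatorial): E = 1.39 kcal/mol; chair II (carboxyl equatorial, bromo axial): E = 0.52 kcal/mol.
ΔG = 0.87 kcal/mol between the two chairs.
K = exp(ΔG/RT) with R = 1.987×10⁻³ kcal mol⁻¹ K⁻¹ and T = 350 K gives K ≈ 3.49.

K ≈ 3.49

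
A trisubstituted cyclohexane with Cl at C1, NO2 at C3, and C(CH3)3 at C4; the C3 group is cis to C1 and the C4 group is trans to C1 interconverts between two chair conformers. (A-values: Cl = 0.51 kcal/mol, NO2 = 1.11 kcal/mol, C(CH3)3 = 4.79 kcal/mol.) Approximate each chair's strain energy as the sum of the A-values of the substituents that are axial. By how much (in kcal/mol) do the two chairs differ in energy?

6.41 kcal/mol

Chair I (chloro axial, nitro axial, tert-butyl axial): E = 6.41 kcal/mol.
Chair II (chloro equatorial, nitro equatorial, tert-butyl equatorial): E = 0.00 kcal/mol.
ΔE = 6.41 − 0.00 = 6.41 kcal/mol; chair II is more stable.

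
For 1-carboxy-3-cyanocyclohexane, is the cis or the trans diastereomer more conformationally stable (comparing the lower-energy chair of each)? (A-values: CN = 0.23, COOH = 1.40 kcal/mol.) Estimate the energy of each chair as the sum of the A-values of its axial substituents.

cis

At 1,3 positions (parity same): cis → (e,e or a,a); trans → (a,e or e,a).
Best chair for cis: E = 0.00 kcal/mol; best chair for trans: E = 0.23 kcal/mol.
The cis isomer is lower by 0.23 kcal/mol.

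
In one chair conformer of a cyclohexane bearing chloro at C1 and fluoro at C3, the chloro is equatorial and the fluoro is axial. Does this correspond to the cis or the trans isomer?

trans

C1 and C3 have the same parity, so their axial bonds point in the same direction.
With same-parity carbons, two substituents on the same face are both axial or both equatorial; opposite faces give one of each.
Here the groups are equatorial/axial → opposite face → trans.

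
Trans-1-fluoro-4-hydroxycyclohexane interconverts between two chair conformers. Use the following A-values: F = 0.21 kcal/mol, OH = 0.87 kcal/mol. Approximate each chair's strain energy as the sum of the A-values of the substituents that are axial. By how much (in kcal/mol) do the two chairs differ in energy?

C1 and C4 have opposite parity, so for the trans isomer the two substituents are e,e in one chair and a,a in the other.
Chair I (fluoro axial, hydroxyl axial): E = 1.08 kcal/mol.
Chair II (fluoro equatorial, hydroxyl equatorial): E = 0.00 kcal/mol.
ΔE = 1.08 − 0.00 = 1.08 kcal/mol; chair II is more stable.

1.08 kcal/mol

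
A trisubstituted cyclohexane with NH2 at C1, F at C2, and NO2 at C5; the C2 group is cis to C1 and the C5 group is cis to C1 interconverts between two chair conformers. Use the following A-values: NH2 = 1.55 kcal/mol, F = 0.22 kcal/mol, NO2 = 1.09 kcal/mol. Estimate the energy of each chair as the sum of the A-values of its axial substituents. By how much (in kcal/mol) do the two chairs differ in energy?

Chair I (amino axial, fluoro equatorial, nitro axial): E = 2.64 kcal/mol.
Chair II (amino equatorial, fluoro axial, nitro equatorial): E = 0.22 kcal/mol.
ΔE = 2.64 − 0.22 = 2.42 kcal/mol; chair II is more stable.

2.42 kcal/mol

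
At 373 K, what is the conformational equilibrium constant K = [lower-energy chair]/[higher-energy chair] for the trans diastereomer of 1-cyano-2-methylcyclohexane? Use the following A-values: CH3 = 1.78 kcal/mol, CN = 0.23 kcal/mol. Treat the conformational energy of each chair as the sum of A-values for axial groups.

C1 and C2 have opposite parity, so for the trans isomer the two substituents are e,e in one chair and a,a in the other.
Chair I (methyl axial, cyano axial): E = 2.01 kcal/mol; chair II (methyl equatorial, cyano equatorial): E = 0.00 kcal/mol.
ΔG = 2.01 kcal/mol between the two chairs.
K = exp(ΔG/RT) with R = 1.987×10⁻³ kcal mol⁻¹ K⁻¹ and T = 373 K gives K ≈ 15.1.

K ≈ 15.1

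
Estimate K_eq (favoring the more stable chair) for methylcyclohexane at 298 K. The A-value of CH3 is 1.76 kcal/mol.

One chair has the methyl group axial (E = 1.76 kcal/mol) and the other has it equatorial (E = 0).
ΔG = 1.76 kcal/mol between the two chairs.
K = exp(ΔG/RT) with R = 1.987×10⁻³ kcal mol⁻¹ K⁻¹ and T = 298 K gives K ≈ 19.5.

K ≈ 19.5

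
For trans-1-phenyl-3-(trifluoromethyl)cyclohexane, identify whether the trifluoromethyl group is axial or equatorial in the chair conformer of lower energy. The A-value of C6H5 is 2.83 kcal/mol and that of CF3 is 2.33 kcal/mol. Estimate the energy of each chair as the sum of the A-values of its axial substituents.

C1 and C3 have the same parity, so for the trans isomer the two substituents are one axial and one equatorial in each chair.
Chair I (phenyl axial, trifluoromethyl equatorial): E = 2.83 kcal/mol.
Chair II (phenyl equatorial, trifluoromethyl axial): E = 2.33 kcal/mol.
Chair II is the more stable (lower-energy) conformer, and in that chair the trifluoromethyl group is axial.

axial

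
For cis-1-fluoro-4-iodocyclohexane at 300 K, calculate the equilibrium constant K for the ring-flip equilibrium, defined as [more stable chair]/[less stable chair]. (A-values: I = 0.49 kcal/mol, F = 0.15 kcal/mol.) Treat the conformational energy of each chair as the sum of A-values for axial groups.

C1 and C4 have opposite parity, so for the cis isomer the two substituents are one axial and one equatorial in each chair.
Chair I (iodo axial, fluoro equatorial): E = 0.49 kcal/mol; chair II (iodo equatorial, fluoro axial): E = 0.15 kcal/mol.
ΔG = 0.34 kcal/mol between the two chairs.
K = exp(ΔG/RT) with R = 1.987×10⁻³ kcal mol⁻¹ K⁻¹ and T = 300 K gives K ≈ 1.77.

K ≈ 1.77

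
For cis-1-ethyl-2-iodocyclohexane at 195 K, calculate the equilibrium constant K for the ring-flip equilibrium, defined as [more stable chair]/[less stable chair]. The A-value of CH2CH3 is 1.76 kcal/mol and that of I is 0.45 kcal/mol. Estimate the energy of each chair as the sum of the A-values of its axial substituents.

C1 and C2 have opposite parity, so for the cis isomer the two substituents are one axial and one equatorial in each chair.
Chair I (ethyl axial, iodo equatorial): E = 1.76 kcal/mol; chair II (ethyl equatorial, iodo axial): E = 0.45 kcal/mol.
ΔG = 1.31 kcal/mol between the two chairs.
K = exp(ΔG/RT) with R = 1.987×10⁻³ kcal mol⁻¹ K⁻¹ and T = 195 K gives K ≈ 29.4.

K ≈ 29.4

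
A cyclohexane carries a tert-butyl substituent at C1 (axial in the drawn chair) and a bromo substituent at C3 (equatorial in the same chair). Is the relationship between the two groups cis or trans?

trans

C1 and C3 have the same parity, so their axial bonds point in the same direction.
With same-parity carbons, two substituents on the same face are both axial or both equatorial; opposite faces give one of each.
Here the groups are axial/equatorial → opposite face → trans.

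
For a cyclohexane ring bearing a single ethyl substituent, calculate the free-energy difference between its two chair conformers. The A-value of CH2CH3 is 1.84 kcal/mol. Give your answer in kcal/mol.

1.84 kcal/mol

A monosubstituted cyclohexane has one chair with the ethyl group axial (E = A = 1.84 kcal/mol) and one with it equatorial (E = 0).
ΔE = 1.84 − 0 = 1.84 kcal/mol.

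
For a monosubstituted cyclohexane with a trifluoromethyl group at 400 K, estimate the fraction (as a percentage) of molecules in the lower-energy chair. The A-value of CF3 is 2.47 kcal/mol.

95.7%

One chair has the trifluoromethyl group axial (E = 2.47 kcal/mol) and the other has it equatorial (E = 0).
ΔG = 2.47 kcal/mol between the two chairs.
K = exp(ΔG/RT) with R = 1.987×10⁻³ kcal mol⁻¹ K⁻¹ and T = 400 K gives K ≈ 22.4.
Fraction in the lower-energy chair = K/(K+1) = 95.7%.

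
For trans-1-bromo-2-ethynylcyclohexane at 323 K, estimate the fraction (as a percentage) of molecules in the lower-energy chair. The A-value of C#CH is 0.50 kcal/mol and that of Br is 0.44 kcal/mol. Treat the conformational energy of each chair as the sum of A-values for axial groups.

81.2%

C1 and C2 have opposite parity, so for the trans isomer the two substituents are e,e in one chair and a,a in the other.
Chair I (ethynyl axial, bromo axial): E = 0.94 kcal/mol; chair II (ethynyl equatorial, bromo equatorial): E = 0.00 kcal/mol.
ΔG = 0.94 kcal/mol between the two chairs.
K = exp(ΔG/RT) with R = 1.987×10⁻³ kcal mol⁻¹ K⁻¹ and T = 323 K gives K ≈ 4.33.
Fraction in the lower-energy chair = K/(K+1) = 81.2%.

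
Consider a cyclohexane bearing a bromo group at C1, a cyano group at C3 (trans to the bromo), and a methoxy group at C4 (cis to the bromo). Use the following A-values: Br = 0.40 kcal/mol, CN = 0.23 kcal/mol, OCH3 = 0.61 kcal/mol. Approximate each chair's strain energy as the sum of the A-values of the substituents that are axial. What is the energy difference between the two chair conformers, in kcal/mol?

0.44 kcal/mol

Chair I (bromo axial, cyano equatorial, methoxy equatorial): E = 0.40 kcal/mol.
Chair II (bromo equatorial, cyano axial, methoxy axial): E = 0.84 kcal/mol.
ΔE = 0.84 − 0.40 = 0.44 kcal/mol; chair I is more stable.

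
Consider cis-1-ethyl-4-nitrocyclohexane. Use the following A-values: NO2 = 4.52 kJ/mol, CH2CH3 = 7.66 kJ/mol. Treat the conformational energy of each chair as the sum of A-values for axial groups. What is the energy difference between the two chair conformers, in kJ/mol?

C1 and C4 have opposite parity, so for the cis isomer the two substituents are one axial and one equatorial in each chair.
Chair I (nitro axial, ethyl equatorial): E = 4.52 kJ/mol.
Chair II (nitro equatorial, ethyl axial): E = 7.66 kJ/mol.
ΔE = 7.66 − 4.52 = 3.14 kJ/mol; chair I is more stable.

3.14 kJ/mol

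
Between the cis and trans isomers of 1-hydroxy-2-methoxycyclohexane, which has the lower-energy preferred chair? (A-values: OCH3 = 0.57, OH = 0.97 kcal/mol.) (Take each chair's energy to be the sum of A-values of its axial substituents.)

At 1,2 positions (parity opposite): cis → (a,e or e,a); trans → (e,e or a,a).
Best chair for cis: E = 0.57 kcal/mol; best chair for trans: E = 0.00 kcal/mol.
The trans isomer is lower by 0.57 kcal/mol.

trans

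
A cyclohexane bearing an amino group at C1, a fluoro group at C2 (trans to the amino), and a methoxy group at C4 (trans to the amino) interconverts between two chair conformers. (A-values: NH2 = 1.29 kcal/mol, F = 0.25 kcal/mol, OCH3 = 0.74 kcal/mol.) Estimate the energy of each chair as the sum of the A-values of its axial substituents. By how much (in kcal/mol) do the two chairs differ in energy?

Chair I (amino axial, fluoro axial, methoxy axial): E = 2.28 kcal/mol.
Chair II (amino equatorial, fluoro equatorial, methoxy equatorial): E = 0.00 kcal/mol.
ΔE = 2.28 − 0.00 = 2.28 kcal/mol; chair II is more stable.

2.28 kcal/mol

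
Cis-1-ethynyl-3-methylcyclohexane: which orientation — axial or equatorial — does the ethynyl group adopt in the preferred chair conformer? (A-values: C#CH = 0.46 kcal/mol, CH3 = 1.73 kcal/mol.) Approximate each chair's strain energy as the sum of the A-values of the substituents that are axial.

equatorial

C1 and C3 have the same parity, so for the cis isomer the two substituents are e,e in one chair and a,a in the other.
Chair I (ethynyl axial, methyl axial): E = 2.19 kcal/mol.
Chair II (ethynyl equatorial, methyl equatorial): E = 0.00 kcal/mol.
Chair II is the more stable (lower-energy) conformer, and in that chair the ethynyl group is equatorial.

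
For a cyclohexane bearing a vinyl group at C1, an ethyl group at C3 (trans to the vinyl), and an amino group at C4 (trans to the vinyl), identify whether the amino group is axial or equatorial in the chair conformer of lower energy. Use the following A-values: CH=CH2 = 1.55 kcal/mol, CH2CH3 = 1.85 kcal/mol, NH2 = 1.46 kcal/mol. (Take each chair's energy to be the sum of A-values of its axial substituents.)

Chair I (vinyl axial, ethyl equatorial, amino axial): E = 3.01 kcal/mol.
Chair II (vinyl equatorial, ethyl axial, amino equatorial): E = 1.85 kcal/mol.
Chair II is the more stable (lower-energy) conformer, and in that chair the amino group is equatorial.

equatorial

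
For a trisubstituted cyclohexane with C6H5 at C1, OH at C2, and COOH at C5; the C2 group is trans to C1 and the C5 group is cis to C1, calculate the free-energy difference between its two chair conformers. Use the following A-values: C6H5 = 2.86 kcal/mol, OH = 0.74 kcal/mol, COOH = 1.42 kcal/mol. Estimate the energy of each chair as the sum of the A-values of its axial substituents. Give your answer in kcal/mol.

5.02 kcal/mol

Chair I (phenyl axial, hydroxyl axial, carboxyl axial): E = 5.02 kcal/mol.
Chair II (phenyl equatorial, hydroxyl equatorial, carboxyl equatorial): E = 0.00 kcal/mol.
ΔE = 5.02 − 0.00 = 5.02 kcal/mol; chair II is more stable.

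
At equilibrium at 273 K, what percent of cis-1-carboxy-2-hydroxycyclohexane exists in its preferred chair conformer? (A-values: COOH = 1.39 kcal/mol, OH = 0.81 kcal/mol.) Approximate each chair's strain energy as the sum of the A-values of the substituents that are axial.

C1 and C2 have opposite parity, so for the cis isomer the two substituents are one axial and one equatorial in each chair.
Chair I (carboxyl axial, hydroxyl equatorial): E = 1.39 kcal/mol; chair II (carboxyl equatorial, hydroxyl axial): E = 0.81 kcal/mol.
ΔG = 0.58 kcal/mol between the two chairs.
K = exp(ΔG/RT) with R = 1.987×10⁻³ kcal mol⁻¹ K⁻¹ and T = 273 K gives K ≈ 2.91.
Fraction in the lower-energy chair = K/(K+1) = 74.4%.

74.4%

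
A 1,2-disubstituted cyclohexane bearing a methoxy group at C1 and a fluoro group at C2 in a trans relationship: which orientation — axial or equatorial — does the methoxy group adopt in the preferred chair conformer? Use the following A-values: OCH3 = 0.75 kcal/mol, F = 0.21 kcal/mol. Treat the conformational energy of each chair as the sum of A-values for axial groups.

equatorial

C1 and C2 have opposite parity, so for the trans isomer the two substituents are e,e in one chair and a,a in the other.
Chair I (methoxy axial, fluoro axial): E = 0.96 kcal/mol.
Chair II (methoxy equatorial, fluoro equatorial): E = 0.00 kcal/mol.
Chair II is the more stable (lower-energy) conformer, and in that chair the methoxy group is equatorial.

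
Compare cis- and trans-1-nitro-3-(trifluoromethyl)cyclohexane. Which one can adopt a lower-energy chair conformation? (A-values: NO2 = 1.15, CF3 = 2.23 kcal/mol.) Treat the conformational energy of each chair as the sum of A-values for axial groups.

At 1,3 positions (parity same): cis → (e,e or a,a); trans → (a,e or e,a).
Best chair for cis: E = 0.00 kcal/mol; best chair for trans: E = 1.15 kcal/mol.
The cis isomer is lower by 1.15 kcal/mol.

cis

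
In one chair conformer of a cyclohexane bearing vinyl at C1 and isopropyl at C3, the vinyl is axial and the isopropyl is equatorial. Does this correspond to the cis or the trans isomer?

trans

C1 and C3 have the same parity, so their axial bonds point in the same direction.
With same-parity carbons, two substituents on the same face are both axial or both equatorial; opposite faces give one of each.
Here the groups are axial/equatorial → opposite face → trans.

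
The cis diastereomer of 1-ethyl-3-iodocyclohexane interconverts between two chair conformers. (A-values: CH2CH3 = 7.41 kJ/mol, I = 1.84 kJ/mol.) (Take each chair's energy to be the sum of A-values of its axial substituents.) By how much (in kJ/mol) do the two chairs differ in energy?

9.25 kJ/mol

C1 and C3 have the same parity, so for the cis isomer the two substituents are e,e in one chair and a,a in the other.
Chair I (ethyl axial, iodo axial): E = 9.25 kJ/mol.
Chair II (ethyl equatorial, iodo equatorial): E = 0.00 kJ/mol.
ΔE = 9.25 − 0.00 = 9.25 kJ/mol; chair II is more stable.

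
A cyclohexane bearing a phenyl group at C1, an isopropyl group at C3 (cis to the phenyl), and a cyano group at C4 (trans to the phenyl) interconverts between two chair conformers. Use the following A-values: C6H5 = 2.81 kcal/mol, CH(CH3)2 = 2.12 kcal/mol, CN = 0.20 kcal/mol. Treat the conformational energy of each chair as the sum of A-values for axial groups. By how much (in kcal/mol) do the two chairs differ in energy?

5.13 kcal/mol

Chair I (phenyl axial, isopropyl axial, cyano axial): E = 5.13 kcal/mol.
Chair II (phenyl equatorial, isopropyl equatorial, cyano equatorial): E = 0.00 kcal/mol.
ΔE = 5.13 − 0.00 = 5.13 kcal/mol; chair II is more stable.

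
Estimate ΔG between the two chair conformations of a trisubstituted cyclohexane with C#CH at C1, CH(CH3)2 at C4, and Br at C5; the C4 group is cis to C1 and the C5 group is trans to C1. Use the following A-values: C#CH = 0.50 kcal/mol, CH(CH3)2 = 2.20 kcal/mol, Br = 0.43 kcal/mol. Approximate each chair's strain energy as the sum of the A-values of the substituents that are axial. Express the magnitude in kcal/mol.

2.13 kcal/mol

Chair I (ethynyl axial, isopropyl equatorial, bromo equatorial): E = 0.50 kcal/mol.
Chair II (ethynyl equatorial, isopropyl axial, bromo axial): E = 2.63 kcal/mol.
ΔE = 2.63 − 0.50 = 2.13 kcal/mol; chair I is more stable.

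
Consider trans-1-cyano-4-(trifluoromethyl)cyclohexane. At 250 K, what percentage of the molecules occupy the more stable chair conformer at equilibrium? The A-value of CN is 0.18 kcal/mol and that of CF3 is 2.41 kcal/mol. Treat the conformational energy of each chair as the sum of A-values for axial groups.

C1 and C4 have opposite parity, so for the trans isomer the two substituents are e,e in one chair and a,a in the other.
Chair I (cyano axial, trifluoromethyl axial): E = 2.59 kcal/mol; chair II (cyano equatorial, trifluoromethyl equatorial): E = 0.00 kcal/mol.
ΔG = 2.59 kcal/mol between the two chairs.
K = exp(ΔG/RT) with R = 1.987×10⁻³ kcal mol⁻¹ K⁻¹ and T = 250 K gives K ≈ 184.
Fraction in the lower-energy chair = K/(K+1) = 99.5%.

99.5%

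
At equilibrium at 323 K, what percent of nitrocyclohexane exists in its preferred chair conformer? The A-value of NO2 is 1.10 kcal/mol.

One chair has the nitro group axial (E = 1.10 kcal/mol) and the other has it equatorial (E = 0).
ΔG = 1.10 kcal/mol between the two chairs.
K = exp(ΔG/RT) with R = 1.987×10⁻³ kcal mol⁻¹ K⁻¹ and T = 323 K gives K ≈ 5.55.
Fraction in the lower-energy chair = K/(K+1) = 84.7%.

84.7%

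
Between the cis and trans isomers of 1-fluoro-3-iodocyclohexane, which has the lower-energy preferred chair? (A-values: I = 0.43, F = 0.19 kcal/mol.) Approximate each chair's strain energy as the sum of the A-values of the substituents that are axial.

At 1,3 positions (parity same): cis → (e,e or a,a); trans → (a,e or e,a).
Best chair for cis: E = 0.00 kcal/mol; best chair for trans: E = 0.19 kcal/mol.
The cis isomer is lower by 0.19 kcal/mol.

cis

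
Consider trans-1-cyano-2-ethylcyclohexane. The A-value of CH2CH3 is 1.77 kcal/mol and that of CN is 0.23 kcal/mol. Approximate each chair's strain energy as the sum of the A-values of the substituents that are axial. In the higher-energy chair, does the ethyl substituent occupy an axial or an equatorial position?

C1 and C2 have opposite parity, so for the trans isomer the two substituents are e,e in one chair and a,a in the other.
Chair I (ethyl axial, cyano axial): E = 2.00 kcal/mol.
Chair II (ethyl equatorial, cyano equatorial): E = 0.00 kcal/mol.
Chair I is the less stable (higher-energy) conformer, and in that chair the ethyl group is axial.

axial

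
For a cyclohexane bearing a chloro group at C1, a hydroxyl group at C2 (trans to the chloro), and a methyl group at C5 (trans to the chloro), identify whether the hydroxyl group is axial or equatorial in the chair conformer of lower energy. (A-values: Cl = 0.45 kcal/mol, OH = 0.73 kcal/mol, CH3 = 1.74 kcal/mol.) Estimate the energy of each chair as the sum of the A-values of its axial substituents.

Chair I (chloro axial, hydroxyl axial, methyl equatorial): E = 1.18 kcal/mol.
Chair II (chloro equatorial, hydroxyl equatorial, methyl axial): E = 1.74 kcal/mol.
Chair I is the more stable (lower-energy) conformer, and in that chair the hydroxyl group is axial.

axial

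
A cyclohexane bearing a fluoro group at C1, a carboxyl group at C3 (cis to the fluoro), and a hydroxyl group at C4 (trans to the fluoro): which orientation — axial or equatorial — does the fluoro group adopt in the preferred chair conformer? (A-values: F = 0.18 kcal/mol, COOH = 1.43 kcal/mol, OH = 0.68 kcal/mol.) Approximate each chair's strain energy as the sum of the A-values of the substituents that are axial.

equatorial

Chair I (fluoro axial, carboxyl axial, hydroxyl axial): E = 2.29 kcal/mol.
Chair II (fluoro equatorial, carboxyl equatorial, hydroxyl equatorial): E = 0.00 kcal/mol.
Chair II is the more stable (lower-energy) conformer, and in that chair the fluoro group is equatorial.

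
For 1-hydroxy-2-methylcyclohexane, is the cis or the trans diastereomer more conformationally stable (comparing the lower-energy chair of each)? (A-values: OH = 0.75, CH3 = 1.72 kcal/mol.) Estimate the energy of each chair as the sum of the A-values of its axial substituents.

trans

At 1,2 positions (parity opposite): cis → (a,e or e,a); trans → (e,e or a,a).
Best chair for cis: E = 0.75 kcal/mol; best chair for trans: E = 0.00 kcal/mol.
The trans isomer is lower by 0.75 kcal/mol.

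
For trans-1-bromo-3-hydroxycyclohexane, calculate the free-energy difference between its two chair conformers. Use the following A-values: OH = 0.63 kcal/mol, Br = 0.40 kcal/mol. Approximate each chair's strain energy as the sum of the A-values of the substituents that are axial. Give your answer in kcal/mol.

C1 and C3 have the same parity, so for the trans isomer the two substituents are one axial and one equatorial in each chair.
Chair I (hydroxyl axial, bromo equatorial): E = 0.63 kcal/mol.
Chair II (hydroxyl equatorial, bromo axial): E = 0.40 kcal/mol.
ΔE = 0.63 − 0.40 = 0.23 kcal/mol; chair II is more stable.

0.23 kcal/mol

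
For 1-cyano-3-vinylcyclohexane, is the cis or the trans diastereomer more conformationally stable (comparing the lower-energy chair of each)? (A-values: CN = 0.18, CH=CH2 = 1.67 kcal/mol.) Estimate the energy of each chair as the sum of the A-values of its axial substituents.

At 1,3 positions (parity same): cis → (e,e or a,a); trans → (a,e or e,a).
Best chair for cis: E = 0.00 kcal/mol; best chair for trans: E = 0.18 kcal/mol.
The cis isomer is lower by 0.18 kcal/mol.

cis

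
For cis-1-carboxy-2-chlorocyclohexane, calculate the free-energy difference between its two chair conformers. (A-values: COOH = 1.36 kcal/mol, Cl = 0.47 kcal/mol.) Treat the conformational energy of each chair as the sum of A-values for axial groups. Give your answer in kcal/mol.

0.89 kcal/mol

C1 and C2 have opposite parity, so for the cis isomer the two substituents are one axial and one equatorial in each chair.
Chair I (carboxyl axial, chloro equatorial): E = 1.36 kcal/mol.
Chair II (carboxyl equatorial, chloro axial): E = 0.47 kcal/mol.
ΔE = 1.36 − 0.47 = 0.89 kcal/mol; chair II is more stable.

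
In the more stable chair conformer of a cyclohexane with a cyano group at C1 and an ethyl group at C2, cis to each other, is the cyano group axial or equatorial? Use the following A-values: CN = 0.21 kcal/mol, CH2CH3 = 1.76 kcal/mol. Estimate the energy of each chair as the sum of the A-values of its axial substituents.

axial

C1 and C2 have opposite parity, so for the cis isomer the two substituents are one axial and one equatorial in each chair.
Chair I (cyano axial, ethyl equatorial): E = 0.21 kcal/mol.
Chair II (cyano equatorial, ethyl axial): E = 1.76 kcal/mol.
Chair I is the more stable (lower-energy) conformer, and in that chair the cyano group is axial.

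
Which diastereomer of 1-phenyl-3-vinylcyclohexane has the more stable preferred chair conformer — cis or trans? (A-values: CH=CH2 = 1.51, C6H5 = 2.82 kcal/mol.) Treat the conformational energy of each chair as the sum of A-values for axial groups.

cis

At 1,3 positions (parity same): cis → (e,e or a,a); trans → (a,e or e,a).
Best chair for cis: E = 0.00 kcal/mol; best chair for trans: E = 1.51 kcal/mol.
The cis isomer is lower by 1.51 kcal/mol.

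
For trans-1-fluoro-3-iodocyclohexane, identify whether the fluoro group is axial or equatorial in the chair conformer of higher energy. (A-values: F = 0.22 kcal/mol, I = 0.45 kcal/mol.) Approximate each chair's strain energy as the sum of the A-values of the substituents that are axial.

C1 and C3 have the same parity, so for the trans isomer the two substituents are one axial and one equatorial in each chair.
Chair I (fluoro axial, iodo equatorial): E = 0.22 kcal/mol.
Chair II (fluoro equatorial, iodo axial): E = 0.45 kcal/mol.
Chair II is the less stable (higher-energy) conformer, and in that chair the fluoro group is equatorial.

equatorial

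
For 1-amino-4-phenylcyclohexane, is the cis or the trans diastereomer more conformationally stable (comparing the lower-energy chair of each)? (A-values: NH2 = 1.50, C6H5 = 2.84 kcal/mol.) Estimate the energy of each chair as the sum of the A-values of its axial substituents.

trans

At 1,4 positions (parity opposite): cis → (a,e or e,a); trans → (e,e or a,a).
Best chair for cis: E = 1.50 kcal/mol; best chair for trans: E = 0.00 kcal/mol.
The trans isomer is lower by 1.50 kcal/mol.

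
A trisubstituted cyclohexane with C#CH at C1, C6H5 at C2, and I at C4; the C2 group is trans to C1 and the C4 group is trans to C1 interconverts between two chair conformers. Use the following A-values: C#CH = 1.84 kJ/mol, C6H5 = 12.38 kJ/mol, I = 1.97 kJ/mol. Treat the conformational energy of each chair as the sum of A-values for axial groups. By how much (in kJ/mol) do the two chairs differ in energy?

Chair I (ethynyl axial, phenyl axial, iodo axial): E = 16.19 kJ/mol.
Chair II (ethynyl equatorial, phenyl equatorial, iodo equatorial): E = 0.00 kJ/mol.
ΔE = 16.19 − 0.00 = 16.19 kJ/mol; chair II is more stable.

16.19 kJ/mol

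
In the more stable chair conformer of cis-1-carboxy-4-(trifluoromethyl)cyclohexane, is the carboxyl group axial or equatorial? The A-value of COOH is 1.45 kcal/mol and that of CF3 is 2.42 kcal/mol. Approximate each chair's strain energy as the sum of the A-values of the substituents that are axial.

axial

C1 and C4 have opposite parity, so for the cis isomer the two substituents are one axial and one equatorial in each chair.
Chair I (carboxyl axial, trifluoromethyl equatorial): E = 1.45 kcal/mol.
Chair II (carboxyl equatorial, trifluoromethyl axial): E = 2.42 kcal/mol.
Chair I is the more stable (lower-energy) conformer, and in that chair the carboxyl group is axial.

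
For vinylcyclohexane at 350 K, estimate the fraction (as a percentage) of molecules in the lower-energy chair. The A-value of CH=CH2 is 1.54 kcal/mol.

90.2%

One chair has the vinyl group axial (E = 1.54 kcal/mol) and the other has it equatorial (E = 0).
ΔG = 1.54 kcal/mol between the two chairs.
K = exp(ΔG/RT) with R = 1.987×10⁻³ kcal mol⁻¹ K⁻¹ and T = 350 K gives K ≈ 9.16.
Fraction in the lower-energy chair = K/(K+1) = 90.2%.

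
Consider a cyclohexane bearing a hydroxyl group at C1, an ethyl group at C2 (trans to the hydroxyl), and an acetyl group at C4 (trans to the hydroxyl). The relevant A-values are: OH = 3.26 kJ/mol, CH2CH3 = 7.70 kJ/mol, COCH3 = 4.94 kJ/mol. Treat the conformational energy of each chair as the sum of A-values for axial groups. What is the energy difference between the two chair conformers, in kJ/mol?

15.90 kJ/mol

Chair I (hydroxyl axial, ethyl axial, acetyl axial): E = 15.90 kJ/mol.
Chair II (hydroxyl equatorial, ethyl equatorial, acetyl equatorial): E = 0.00 kJ/mol.
ΔE = 15.90 − 0.00 = 15.90 kJ/mol; chair II is more stable.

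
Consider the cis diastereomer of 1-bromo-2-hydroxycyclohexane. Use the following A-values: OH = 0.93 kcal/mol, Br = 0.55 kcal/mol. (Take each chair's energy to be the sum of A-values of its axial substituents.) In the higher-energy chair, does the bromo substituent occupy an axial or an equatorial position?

C1 and C2 have opposite parity, so for the cis isomer the two substituents are one axial and one equatorial in each chair.
Chair I (hydroxyl axial, bromo equatorial): E = 0.93 kcal/mol.
Chair II (hydroxyl equatorial, bromo axial): E = 0.55 kcal/mol.
Chair I is the less stable (higher-energy) conformer, and in that chair the bromo group is equatorial.

equatorial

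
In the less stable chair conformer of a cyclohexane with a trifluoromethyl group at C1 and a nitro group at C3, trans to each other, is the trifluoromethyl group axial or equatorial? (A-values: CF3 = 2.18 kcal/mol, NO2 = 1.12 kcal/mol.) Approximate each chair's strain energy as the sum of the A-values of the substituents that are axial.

C1 and C3 have the same parity, so for the trans isomer the two substituents are one axial and one equatorial in each chair.
Chair I (trifluoromethyl axial, nitro equatorial): E = 2.18 kcal/mol.
Chair II (trifluoromethyl equatorial, nitro axial): E = 1.12 kcal/mol.
Chair I is the less stable (higher-energy) conformer, and in that chair the trifluoromethyl group is axial.

axial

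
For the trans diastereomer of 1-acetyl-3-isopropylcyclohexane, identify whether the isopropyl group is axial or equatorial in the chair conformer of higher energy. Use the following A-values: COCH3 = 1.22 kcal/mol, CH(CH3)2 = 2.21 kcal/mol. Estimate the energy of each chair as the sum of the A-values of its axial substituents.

axial

C1 and C3 have the same parity, so for the trans isomer the two substituents are one axial and one equatorial in each chair.
Chair I (acetyl axial, isopropyl equatorial): E = 1.22 kcal/mol.
Chair II (acetyl equatorial, isopropyl axial): E = 2.21 kcal/mol.
Chair II is the less stable (higher-energy) conformer, and in that chair the isopropyl group is axial.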